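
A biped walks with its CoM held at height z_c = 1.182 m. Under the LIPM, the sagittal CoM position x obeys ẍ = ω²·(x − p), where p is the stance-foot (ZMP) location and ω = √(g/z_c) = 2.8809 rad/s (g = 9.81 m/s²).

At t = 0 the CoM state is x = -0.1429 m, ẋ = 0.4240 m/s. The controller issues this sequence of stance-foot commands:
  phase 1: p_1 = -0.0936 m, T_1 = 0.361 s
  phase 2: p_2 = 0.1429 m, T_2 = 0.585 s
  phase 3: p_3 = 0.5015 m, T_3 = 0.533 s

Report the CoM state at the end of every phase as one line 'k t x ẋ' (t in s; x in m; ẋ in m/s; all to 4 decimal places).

phase 1: p=-0.0936, T=0.361, ωT=1.040005, cosh=1.591342, sinh=1.237889; start (x,ẋ)=(-0.142900, 0.424000) → end (x,ẋ)=(0.010135, 0.498914)
phase 2: p=0.1429, T=0.585, ωT=1.685326, cosh=2.789798, sinh=2.604414; start (x,ẋ)=(0.010135, 0.498914) → end (x,ẋ)=(0.223543, 0.395722)
phase 3: p=0.5015, T=0.533, ωT=1.535520, cosh=2.429541, sinh=2.214197; start (x,ẋ)=(0.223543, 0.395722) → end (x,ẋ)=(0.130337, -0.811628)

1 0.3610 0.0101 0.4989
2 0.9460 0.2235 0.3957
3 1.4790 0.1303 -0.8116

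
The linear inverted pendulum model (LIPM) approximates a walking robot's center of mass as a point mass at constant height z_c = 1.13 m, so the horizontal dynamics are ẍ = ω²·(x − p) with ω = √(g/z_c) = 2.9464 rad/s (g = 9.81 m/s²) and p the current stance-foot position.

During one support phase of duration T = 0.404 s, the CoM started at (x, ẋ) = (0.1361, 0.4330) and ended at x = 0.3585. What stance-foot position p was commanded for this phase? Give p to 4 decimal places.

ωT = 2.9464·0.404 = 1.190346; cosh(ωT) = 1.796167, sinh(ωT) = 1.492051
x(T) = p + (x₀−p)·cosh(ωT) + (ẋ₀/ω)·sinh(ωT) ⇒ p·(1 − cosh) = x(T) − x₀·cosh − (ẋ₀/ω)·sinh
numerator   = 0.3585 − (0.1361)·1.796167 − (0.4330/2.9464)·1.492051 = -0.105229
denominator = 1 − 1.796167 = -0.796167
p = -0.105229 / -0.796167 = 0.1322

p = 0.1322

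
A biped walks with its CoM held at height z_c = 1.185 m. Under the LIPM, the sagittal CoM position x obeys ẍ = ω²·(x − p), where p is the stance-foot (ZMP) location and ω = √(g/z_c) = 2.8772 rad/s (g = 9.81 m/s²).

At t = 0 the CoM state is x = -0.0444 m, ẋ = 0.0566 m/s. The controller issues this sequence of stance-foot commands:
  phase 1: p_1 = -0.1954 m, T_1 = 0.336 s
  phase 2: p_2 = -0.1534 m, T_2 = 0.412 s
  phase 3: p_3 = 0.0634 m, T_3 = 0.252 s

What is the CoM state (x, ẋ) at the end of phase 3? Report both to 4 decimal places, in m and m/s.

phase 1: p=-0.1954, T=0.336, ωT=0.966739, cosh=1.504839, sinh=1.124518; start (x,ẋ)=(-0.044400, 0.056600) → end (x,ẋ)=(0.053952, 0.573729)
phase 2: p=-0.1534, T=0.412, ωT=1.185406, cosh=1.788819, sinh=1.483197; start (x,ẋ)=(0.053952, 0.573729) → end (x,ẋ)=(0.513273, 1.911163)
phase 3: p=0.0634, T=0.252, ωT=0.725054, cosh=1.274571, sinh=0.790273; start (x,ẋ)=(0.513273, 1.911163) → end (x,ẋ)=(1.161728, 3.458820)

x = 1.1617, ẋ = 3.4588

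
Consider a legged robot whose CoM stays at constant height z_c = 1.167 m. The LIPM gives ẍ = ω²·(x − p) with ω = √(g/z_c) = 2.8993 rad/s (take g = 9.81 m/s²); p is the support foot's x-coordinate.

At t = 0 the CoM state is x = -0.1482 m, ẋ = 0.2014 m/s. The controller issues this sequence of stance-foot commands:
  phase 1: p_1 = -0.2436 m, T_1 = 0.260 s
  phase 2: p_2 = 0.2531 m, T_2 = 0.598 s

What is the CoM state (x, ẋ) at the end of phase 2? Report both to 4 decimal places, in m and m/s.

x = -0.2040, ẋ = -1.0772

phase 1: p=-0.2436, T=0.260, ωT=0.753818, cosh=1.297832, sinh=0.827266; start (x,ẋ)=(-0.148200, 0.201400) → end (x,ẋ)=(-0.062321, 0.490200)
phase 2: p=0.2531, T=0.598, ωT=1.733781, cosh=2.919320, sinh=2.742704; start (x,ẋ)=(-0.062321, 0.490200) → end (x,ẋ)=(-0.203991, -1.077152)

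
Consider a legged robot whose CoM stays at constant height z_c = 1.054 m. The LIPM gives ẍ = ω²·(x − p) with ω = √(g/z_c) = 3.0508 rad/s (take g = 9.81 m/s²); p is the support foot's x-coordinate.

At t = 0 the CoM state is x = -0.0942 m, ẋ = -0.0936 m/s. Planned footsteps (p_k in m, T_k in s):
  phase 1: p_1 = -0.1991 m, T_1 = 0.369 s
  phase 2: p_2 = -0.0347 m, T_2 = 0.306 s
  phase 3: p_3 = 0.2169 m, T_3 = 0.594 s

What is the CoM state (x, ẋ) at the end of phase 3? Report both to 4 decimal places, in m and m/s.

x = -0.0765, ẋ = -0.7461

phase 1: p=-0.1991, T=0.369, ωT=1.125745, cosh=1.703462, sinh=1.379051; start (x,ẋ)=(-0.094200, -0.093600) → end (x,ẋ)=(-0.062717, 0.281892)
phase 2: p=-0.0347, T=0.306, ωT=0.933545, cosh=1.468334, sinh=1.075176; start (x,ẋ)=(-0.062717, 0.281892) → end (x,ẋ)=(0.023508, 0.322013)
phase 3: p=0.2169, T=0.594, ωT=1.812175, cosh=3.143526, sinh=2.980227; start (x,ẋ)=(0.023508, 0.322013) → end (x,ẋ)=(-0.076470, -0.746083)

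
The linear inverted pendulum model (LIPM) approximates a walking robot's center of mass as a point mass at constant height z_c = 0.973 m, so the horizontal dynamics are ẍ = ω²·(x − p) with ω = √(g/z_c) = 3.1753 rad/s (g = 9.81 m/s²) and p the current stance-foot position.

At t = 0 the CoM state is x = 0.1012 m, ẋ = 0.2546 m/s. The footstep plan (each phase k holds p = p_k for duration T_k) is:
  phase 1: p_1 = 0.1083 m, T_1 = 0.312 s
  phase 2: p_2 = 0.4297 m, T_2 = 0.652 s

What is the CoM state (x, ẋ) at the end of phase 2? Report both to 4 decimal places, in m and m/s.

phase 1: p=0.1083, T=0.312, ωT=0.990694, cosh=1.532210, sinh=1.160891; start (x,ẋ)=(0.101200, 0.254600) → end (x,ẋ)=(0.190503, 0.363929)
phase 2: p=0.4297, T=0.652, ωT=2.070296, cosh=4.026657, sinh=3.900509; start (x,ẋ)=(0.190503, 0.363929) → end (x,ẋ)=(-0.086417, -1.497104)

x = -0.0864, ẋ = -1.4971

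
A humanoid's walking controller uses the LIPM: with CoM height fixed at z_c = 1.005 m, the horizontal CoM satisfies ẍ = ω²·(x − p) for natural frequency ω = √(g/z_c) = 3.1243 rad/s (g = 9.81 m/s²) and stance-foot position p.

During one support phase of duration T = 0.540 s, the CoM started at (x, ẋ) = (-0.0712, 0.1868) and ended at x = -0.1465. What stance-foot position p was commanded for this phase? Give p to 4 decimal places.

p = 0.0577

ωT = 3.1243·0.540 = 1.687122; cosh(ωT) = 2.794479, sinh(ωT) = 2.609427
x(T) = p + (x₀−p)·cosh(ωT) + (ẋ₀/ω)·sinh(ωT) ⇒ p·(1 − cosh) = x(T) − x₀·cosh − (ẋ₀/ω)·sinh
numerator   = -0.1465 − (-0.0712)·2.794479 − (0.1868/3.1243)·2.609427 = -0.103549
denominator = 1 − 2.794479 = -1.794479
p = -0.103549 / -1.794479 = 0.0577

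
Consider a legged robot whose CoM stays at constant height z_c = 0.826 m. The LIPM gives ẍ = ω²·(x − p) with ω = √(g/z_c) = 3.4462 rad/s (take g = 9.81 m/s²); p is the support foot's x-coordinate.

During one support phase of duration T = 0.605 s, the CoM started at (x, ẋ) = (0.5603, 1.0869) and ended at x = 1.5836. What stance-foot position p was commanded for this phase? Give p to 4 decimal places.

p = 0.6335

ωT = 3.4462·0.605 = 2.084951; cosh(ωT) = 4.084255, sinh(ωT) = 3.959942
x(T) = p + (x₀−p)·cosh(ωT) + (ẋ₀/ω)·sinh(ωT) ⇒ p·(1 − cosh) = x(T) − x₀·cosh − (ẋ₀/ω)·sinh
numerator   = 1.5836 − (0.5603)·4.084255 − (1.0869/3.4462)·3.959942 = -1.953738
denominator = 1 − 4.084255 = -3.084255
p = -1.953738 / -3.084255 = 0.6335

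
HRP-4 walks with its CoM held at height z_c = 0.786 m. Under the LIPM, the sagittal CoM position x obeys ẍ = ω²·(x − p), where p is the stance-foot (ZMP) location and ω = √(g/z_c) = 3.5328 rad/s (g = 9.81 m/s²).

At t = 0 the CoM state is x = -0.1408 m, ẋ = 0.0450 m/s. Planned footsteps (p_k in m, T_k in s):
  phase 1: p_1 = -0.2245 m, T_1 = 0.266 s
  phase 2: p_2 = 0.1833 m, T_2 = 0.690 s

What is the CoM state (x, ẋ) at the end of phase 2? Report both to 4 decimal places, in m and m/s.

phase 1: p=-0.2245, T=0.266, ωT=0.939725, cosh=1.475006, sinh=1.084271; start (x,ẋ)=(-0.140800, 0.045000) → end (x,ẋ)=(-0.087231, 0.386989)
phase 2: p=0.1833, T=0.690, ωT=2.437632, cosh=5.766636, sinh=5.679269; start (x,ẋ)=(-0.087231, 0.386989) → end (x,ẋ)=(-0.754636, -3.196229)

x = -0.7546, ẋ = -3.1962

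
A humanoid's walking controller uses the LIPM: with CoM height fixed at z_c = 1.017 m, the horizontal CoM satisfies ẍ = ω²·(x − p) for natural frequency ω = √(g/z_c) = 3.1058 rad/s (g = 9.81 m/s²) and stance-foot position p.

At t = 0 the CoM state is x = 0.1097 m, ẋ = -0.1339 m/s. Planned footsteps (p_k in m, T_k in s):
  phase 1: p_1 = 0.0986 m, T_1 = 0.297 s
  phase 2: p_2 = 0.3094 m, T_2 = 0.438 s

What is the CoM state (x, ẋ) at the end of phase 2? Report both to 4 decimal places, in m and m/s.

phase 1: p=0.0986, T=0.297, ωT=0.922423, cosh=1.456466, sinh=1.058911; start (x,ẋ)=(0.109700, -0.133900) → end (x,ẋ)=(0.069114, -0.158515)
phase 2: p=0.3094, T=0.438, ωT=1.360340, cosh=2.077047, sinh=1.820473; start (x,ẋ)=(0.069114, -0.158515) → end (x,ẋ)=(-0.282599, -1.687827)

x = -0.2826, ẋ = -1.6878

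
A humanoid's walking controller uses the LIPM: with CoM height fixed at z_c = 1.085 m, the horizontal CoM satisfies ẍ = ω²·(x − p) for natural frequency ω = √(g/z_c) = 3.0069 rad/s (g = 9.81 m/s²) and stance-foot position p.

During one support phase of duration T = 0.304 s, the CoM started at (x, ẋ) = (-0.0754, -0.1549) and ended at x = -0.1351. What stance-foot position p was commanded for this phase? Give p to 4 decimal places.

ωT = 3.0069·0.304 = 0.914098; cosh(ωT) = 1.447701, sinh(ωT) = 1.046822
x(T) = p + (x₀−p)·cosh(ωT) + (ẋ₀/ω)·sinh(ωT) ⇒ p·(1 − cosh) = x(T) − x₀·cosh − (ẋ₀/ω)·sinh
numerator   = -0.1351 − (-0.0754)·1.447701 − (-0.1549/3.0069)·1.046822 = 0.027984
denominator = 1 − 1.447701 = -0.447701
p = 0.027984 / -0.447701 = -0.0625

p = -0.0625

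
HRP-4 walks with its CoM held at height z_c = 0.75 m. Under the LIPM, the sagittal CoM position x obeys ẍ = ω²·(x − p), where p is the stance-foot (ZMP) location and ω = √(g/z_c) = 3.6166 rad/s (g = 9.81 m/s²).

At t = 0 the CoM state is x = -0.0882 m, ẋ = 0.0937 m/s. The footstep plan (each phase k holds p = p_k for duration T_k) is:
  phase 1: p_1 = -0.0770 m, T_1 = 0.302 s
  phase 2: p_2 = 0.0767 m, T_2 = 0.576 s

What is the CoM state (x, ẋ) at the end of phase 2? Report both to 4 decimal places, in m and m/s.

x = -0.3747, ẋ = -1.5577

phase 1: p=-0.0770, T=0.302, ωT=1.092213, cosh=1.658169, sinh=1.322695; start (x,ẋ)=(-0.088200, 0.093700) → end (x,ẋ)=(-0.061303, 0.101793)
phase 2: p=0.0767, T=0.576, ωT=2.083162, cosh=4.077176, sinh=3.952640; start (x,ẋ)=(-0.061303, 0.101793) → end (x,ẋ)=(-0.374710, -1.557735)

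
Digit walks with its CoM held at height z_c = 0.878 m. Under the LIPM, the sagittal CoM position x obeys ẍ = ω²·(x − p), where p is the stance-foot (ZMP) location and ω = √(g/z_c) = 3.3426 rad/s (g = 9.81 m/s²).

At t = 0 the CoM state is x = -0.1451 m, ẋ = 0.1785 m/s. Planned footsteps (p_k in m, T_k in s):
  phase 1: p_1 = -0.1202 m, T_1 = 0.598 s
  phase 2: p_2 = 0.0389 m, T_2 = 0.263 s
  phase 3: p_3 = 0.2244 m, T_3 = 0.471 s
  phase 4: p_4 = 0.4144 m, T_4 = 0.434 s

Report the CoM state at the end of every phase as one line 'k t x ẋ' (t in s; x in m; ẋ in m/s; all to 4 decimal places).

1 0.5980 -0.0203 0.3693
2 0.8610 0.0654 0.3241
3 1.3320 0.0482 -0.4118
4 1.7660 -0.6580 -3.3943

phase 1: p=-0.1202, T=0.598, ωT=1.998875, cosh=3.758117, sinh=3.622629; start (x,ẋ)=(-0.145100, 0.178500) → end (x,ẋ)=(-0.020323, 0.369310)
phase 2: p=0.0389, T=0.263, ωT=0.879104, cosh=1.411947, sinh=0.996793; start (x,ẋ)=(-0.020323, 0.369310) → end (x,ẋ)=(0.065411, 0.324122)
phase 3: p=0.2244, T=0.471, ωT=1.574365, cosh=2.517406, sinh=2.310267; start (x,ẋ)=(0.065411, 0.324122) → end (x,ẋ)=(0.048181, -0.411811)
phase 4: p=0.4144, T=0.434, ωT=1.450688, cosh=2.250230, sinh=2.015821; start (x,ẋ)=(0.048181, -0.411811) → end (x,ẋ)=(-0.658028, -3.394283)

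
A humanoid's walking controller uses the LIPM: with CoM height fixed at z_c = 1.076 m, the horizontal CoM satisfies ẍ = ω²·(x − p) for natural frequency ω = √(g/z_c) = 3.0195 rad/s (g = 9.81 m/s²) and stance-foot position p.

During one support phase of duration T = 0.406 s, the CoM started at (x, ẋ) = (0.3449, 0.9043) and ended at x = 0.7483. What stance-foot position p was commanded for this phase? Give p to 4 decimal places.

p = 0.4188

ωT = 3.0195·0.406 = 1.225917; cosh(ωT) = 1.850389, sinh(ωT) = 1.556900
x(T) = p + (x₀−p)·cosh(ωT) + (ẋ₀/ω)·sinh(ωT) ⇒ p·(1 − cosh) = x(T) − x₀·cosh − (ẋ₀/ω)·sinh
numerator   = 0.7483 − (0.3449)·1.850389 − (0.9043/3.0195)·1.556900 = -0.356170
denominator = 1 − 1.850389 = -0.850389
p = -0.356170 / -0.850389 = 0.4188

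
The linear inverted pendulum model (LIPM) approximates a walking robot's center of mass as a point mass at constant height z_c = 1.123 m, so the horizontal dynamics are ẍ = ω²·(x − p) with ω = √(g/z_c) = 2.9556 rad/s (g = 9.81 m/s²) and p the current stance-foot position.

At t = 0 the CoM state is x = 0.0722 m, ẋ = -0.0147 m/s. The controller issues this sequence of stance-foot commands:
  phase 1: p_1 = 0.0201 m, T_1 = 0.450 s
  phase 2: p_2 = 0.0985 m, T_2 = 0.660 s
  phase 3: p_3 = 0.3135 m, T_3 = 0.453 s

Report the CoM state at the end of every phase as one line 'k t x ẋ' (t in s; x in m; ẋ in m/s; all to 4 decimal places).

phase 1: p=0.0201, T=0.450, ωT=1.330020, cosh=2.022795, sinh=1.758324; start (x,ẋ)=(0.072200, -0.014700) → end (x,ẋ)=(0.116742, 0.241023)
phase 2: p=0.0985, T=0.660, ωT=1.950696, cosh=3.587878, sinh=3.445703; start (x,ẋ)=(0.116742, 0.241023) → end (x,ẋ)=(0.444942, 1.050546)
phase 3: p=0.3135, T=0.453, ωT=1.338887, cosh=2.038466, sinh=1.776329; start (x,ẋ)=(0.444942, 1.050546) → end (x,ẋ)=(1.212823, 2.831588)

1 0.4500 0.1167 0.2410
2 1.1100 0.4449 1.0505
3 1.5630 1.2128 2.8316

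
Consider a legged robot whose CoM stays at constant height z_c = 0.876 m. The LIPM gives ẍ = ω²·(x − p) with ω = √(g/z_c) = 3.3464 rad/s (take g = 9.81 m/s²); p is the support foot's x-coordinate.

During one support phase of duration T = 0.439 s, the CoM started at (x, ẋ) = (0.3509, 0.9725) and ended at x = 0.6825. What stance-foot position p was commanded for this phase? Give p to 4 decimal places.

p = 0.5577

ωT = 3.3464·0.439 = 1.469070; cosh(ωT) = 2.287665, sinh(ωT) = 2.057525
x(T) = p + (x₀−p)·cosh(ωT) + (ẋ₀/ω)·sinh(ωT) ⇒ p·(1 − cosh) = x(T) − x₀·cosh − (ẋ₀/ω)·sinh
numerator   = 0.6825 − (0.3509)·2.287665 − (0.9725/3.3464)·2.057525 = -0.718181
denominator = 1 − 2.287665 = -1.287665
p = -0.718181 / -1.287665 = 0.5577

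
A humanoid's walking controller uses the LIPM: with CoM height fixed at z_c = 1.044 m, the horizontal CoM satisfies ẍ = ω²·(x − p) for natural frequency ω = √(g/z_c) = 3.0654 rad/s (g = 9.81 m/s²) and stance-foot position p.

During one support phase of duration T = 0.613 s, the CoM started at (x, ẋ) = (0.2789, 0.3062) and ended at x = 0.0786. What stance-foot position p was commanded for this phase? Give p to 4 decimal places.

ωT = 3.0654·0.613 = 1.879090; cosh(ωT) = 3.350137, sinh(ωT) = 3.197408
x(T) = p + (x₀−p)·cosh(ωT) + (ẋ₀/ω)·sinh(ωT) ⇒ p·(1 − cosh) = x(T) − x₀·cosh − (ẋ₀/ω)·sinh
numerator   = 0.0786 − (0.2789)·3.350137 − (0.3062/3.0654)·3.197408 = -1.175139
denominator = 1 − 3.350137 = -2.350137
p = -1.175139 / -2.350137 = 0.5000

p = 0.5000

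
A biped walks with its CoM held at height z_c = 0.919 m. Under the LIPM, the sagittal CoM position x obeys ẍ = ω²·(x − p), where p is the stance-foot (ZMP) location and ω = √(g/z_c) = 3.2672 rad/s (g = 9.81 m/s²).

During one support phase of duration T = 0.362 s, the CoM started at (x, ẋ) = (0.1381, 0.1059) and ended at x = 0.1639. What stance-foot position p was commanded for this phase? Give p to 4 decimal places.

ωT = 3.2672·0.362 = 1.182726; cosh(ωT) = 1.784851, sinh(ωT) = 1.478408
x(T) = p + (x₀−p)·cosh(ωT) + (ẋ₀/ω)·sinh(ωT) ⇒ p·(1 − cosh) = x(T) − x₀·cosh − (ẋ₀/ω)·sinh
numerator   = 0.1639 − (0.1381)·1.784851 − (0.1059/3.2672)·1.478408 = -0.130508
denominator = 1 − 1.784851 = -0.784851
p = -0.130508 / -0.784851 = 0.1663

p = 0.1663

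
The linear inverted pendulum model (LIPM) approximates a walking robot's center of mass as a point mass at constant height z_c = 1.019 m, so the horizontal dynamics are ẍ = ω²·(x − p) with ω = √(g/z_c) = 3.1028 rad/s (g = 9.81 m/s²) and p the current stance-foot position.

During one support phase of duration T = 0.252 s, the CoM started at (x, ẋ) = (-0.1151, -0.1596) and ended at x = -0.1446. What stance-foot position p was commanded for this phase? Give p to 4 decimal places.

ωT = 3.1028·0.252 = 0.781906; cosh(ωT) = 1.321583, sinh(ωT) = 0.864050
x(T) = p + (x₀−p)·cosh(ωT) + (ẋ₀/ω)·sinh(ωT) ⇒ p·(1 − cosh) = x(T) − x₀·cosh − (ẋ₀/ω)·sinh
numerator   = -0.1446 − (-0.1151)·1.321583 − (-0.1596/3.1028)·0.864050 = 0.051959
denominator = 1 − 1.321583 = -0.321583
p = 0.051959 / -0.321583 = -0.1616

p = -0.1616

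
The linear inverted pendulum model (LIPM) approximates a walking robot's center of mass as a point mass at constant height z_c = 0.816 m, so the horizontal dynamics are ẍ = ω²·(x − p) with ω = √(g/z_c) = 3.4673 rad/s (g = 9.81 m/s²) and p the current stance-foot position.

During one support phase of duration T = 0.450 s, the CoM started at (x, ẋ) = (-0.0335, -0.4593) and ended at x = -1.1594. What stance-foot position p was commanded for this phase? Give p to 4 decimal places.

ωT = 3.4673·0.450 = 1.560285; cosh(ωT) = 2.485127, sinh(ωT) = 2.275051
x(T) = p + (x₀−p)·cosh(ωT) + (ẋ₀/ω)·sinh(ωT) ⇒ p·(1 − cosh) = x(T) − x₀·cosh − (ẋ₀/ω)·sinh
numerator   = -1.1594 − (-0.0335)·2.485127 − (-0.4593/3.4673)·2.275051 = -0.774781
denominator = 1 − 2.485127 = -1.485127
p = -0.774781 / -1.485127 = 0.5217

p = 0.5217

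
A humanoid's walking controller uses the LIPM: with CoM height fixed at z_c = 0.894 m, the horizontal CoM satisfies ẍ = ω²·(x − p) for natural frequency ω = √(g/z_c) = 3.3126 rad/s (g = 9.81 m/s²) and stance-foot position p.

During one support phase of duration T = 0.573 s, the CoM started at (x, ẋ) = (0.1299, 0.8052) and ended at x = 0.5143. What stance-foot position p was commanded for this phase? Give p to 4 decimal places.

ωT = 3.3126·0.573 = 1.898120; cosh(ωT) = 3.411593, sinh(ωT) = 3.261743
x(T) = p + (x₀−p)·cosh(ωT) + (ẋ₀/ω)·sinh(ωT) ⇒ p·(1 − cosh) = x(T) − x₀·cosh − (ẋ₀/ω)·sinh
numerator   = 0.5143 − (0.1299)·3.411593 − (0.8052/3.3126)·3.261743 = -0.721704
denominator = 1 − 3.411593 = -2.411593
p = -0.721704 / -2.411593 = 0.2993

p = 0.2993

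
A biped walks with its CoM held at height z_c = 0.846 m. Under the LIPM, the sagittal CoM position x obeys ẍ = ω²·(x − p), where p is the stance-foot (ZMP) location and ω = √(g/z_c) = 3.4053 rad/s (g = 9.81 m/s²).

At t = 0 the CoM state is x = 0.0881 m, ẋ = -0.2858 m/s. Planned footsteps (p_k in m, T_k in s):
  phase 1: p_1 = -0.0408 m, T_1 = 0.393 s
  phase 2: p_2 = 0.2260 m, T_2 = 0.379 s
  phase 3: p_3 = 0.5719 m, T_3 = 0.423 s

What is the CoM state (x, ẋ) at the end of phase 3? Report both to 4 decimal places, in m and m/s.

phase 1: p=-0.0408, T=0.393, ωT=1.338283, cosh=2.037394, sinh=1.775098; start (x,ẋ)=(0.088100, -0.285800) → end (x,ẋ)=(0.072840, 0.196880)
phase 2: p=0.2260, T=0.379, ωT=1.290609, cosh=1.955051, sinh=1.679948; start (x,ẋ)=(0.072840, 0.196880) → end (x,ẋ)=(0.023691, -0.491278)
phase 3: p=0.5719, T=0.423, ωT=1.440442, cosh=2.229692, sinh=1.992869; start (x,ẋ)=(0.023691, -0.491278) → end (x,ẋ)=(-0.937946, -4.815718)

x = -0.9379, ẋ = -4.8157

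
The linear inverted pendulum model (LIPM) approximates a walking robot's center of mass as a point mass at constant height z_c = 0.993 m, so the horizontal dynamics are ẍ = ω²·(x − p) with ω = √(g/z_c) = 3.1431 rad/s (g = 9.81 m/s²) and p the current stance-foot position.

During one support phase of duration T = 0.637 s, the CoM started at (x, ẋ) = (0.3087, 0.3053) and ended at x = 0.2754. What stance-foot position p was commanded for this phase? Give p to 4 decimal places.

ωT = 3.1431·0.637 = 2.002155; cosh(ωT) = 3.770019, sinh(ωT) = 3.634975
x(T) = p + (x₀−p)·cosh(ωT) + (ẋ₀/ω)·sinh(ωT) ⇒ p·(1 − cosh) = x(T) − x₀·cosh − (ẋ₀/ω)·sinh
numerator   = 0.2754 − (0.3087)·3.770019 − (0.3053/3.1431)·3.634975 = -1.241482
denominator = 1 − 3.770019 = -2.770019
p = -1.241482 / -2.770019 = 0.4482

p = 0.4482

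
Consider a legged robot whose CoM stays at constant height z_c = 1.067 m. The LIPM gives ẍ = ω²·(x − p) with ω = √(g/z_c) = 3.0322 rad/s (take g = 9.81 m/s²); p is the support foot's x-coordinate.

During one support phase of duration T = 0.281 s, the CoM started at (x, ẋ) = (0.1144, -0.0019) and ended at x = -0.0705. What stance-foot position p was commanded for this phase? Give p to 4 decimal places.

ωT = 3.0322·0.281 = 0.852048; cosh(ωT) = 1.385492, sinh(ωT) = 0.958952
x(T) = p + (x₀−p)·cosh(ωT) + (ẋ₀/ω)·sinh(ωT) ⇒ p·(1 − cosh) = x(T) − x₀·cosh − (ẋ₀/ω)·sinh
numerator   = -0.0705 − (0.1144)·1.385492 − (-0.0019/3.0322)·0.958952 = -0.228399
denominator = 1 − 1.385492 = -0.385492
p = -0.228399 / -0.385492 = 0.5925

p = 0.5925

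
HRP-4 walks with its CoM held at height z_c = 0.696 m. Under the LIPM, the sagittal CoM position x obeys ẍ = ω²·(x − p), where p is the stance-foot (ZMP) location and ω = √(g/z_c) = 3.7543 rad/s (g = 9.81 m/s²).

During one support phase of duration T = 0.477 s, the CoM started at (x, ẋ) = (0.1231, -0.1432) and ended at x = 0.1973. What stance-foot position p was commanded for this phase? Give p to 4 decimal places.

p = 0.0340

ωT = 3.7543·0.477 = 1.790801; cosh(ωT) = 3.080540, sinh(ωT) = 2.913713
x(T) = p + (x₀−p)·cosh(ωT) + (ẋ₀/ω)·sinh(ωT) ⇒ p·(1 − cosh) = x(T) − x₀·cosh − (ẋ₀/ω)·sinh
numerator   = 0.1973 − (0.1231)·3.080540 − (-0.1432/3.7543)·2.913713 = -0.070777
denominator = 1 − 3.080540 = -2.080540
p = -0.070777 / -2.080540 = 0.0340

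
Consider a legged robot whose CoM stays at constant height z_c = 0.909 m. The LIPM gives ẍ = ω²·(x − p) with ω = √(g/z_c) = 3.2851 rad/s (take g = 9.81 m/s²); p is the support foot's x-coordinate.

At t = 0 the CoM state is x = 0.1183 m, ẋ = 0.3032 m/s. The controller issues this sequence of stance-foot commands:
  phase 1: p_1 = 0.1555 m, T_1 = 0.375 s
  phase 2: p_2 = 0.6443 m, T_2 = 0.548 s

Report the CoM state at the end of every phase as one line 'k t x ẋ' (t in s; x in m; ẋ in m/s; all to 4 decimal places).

1 0.3750 0.2310 0.3723
2 0.9230 -0.3067 -2.8383

phase 1: p=0.1555, T=0.375, ωT=1.231912, cosh=1.859757, sinh=1.568022; start (x,ẋ)=(0.118300, 0.303200) → end (x,ẋ)=(0.231038, 0.372257)
phase 2: p=0.6443, T=0.548, ωT=1.800235, cosh=3.108164, sinh=2.942904; start (x,ẋ)=(0.231038, 0.372257) → end (x,ẋ)=(-0.306704, -2.838267)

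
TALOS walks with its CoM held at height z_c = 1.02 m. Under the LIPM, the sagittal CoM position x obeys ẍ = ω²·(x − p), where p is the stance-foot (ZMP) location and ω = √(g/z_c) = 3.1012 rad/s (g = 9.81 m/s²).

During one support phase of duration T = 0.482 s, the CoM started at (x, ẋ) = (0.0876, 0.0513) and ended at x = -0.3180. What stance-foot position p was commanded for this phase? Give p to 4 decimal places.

ωT = 3.1012·0.482 = 1.494778; cosh(ωT) = 2.341323, sinh(ωT) = 2.117025
x(T) = p + (x₀−p)·cosh(ωT) + (ẋ₀/ω)·sinh(ωT) ⇒ p·(1 − cosh) = x(T) − x₀·cosh − (ẋ₀/ω)·sinh
numerator   = -0.3180 − (0.0876)·2.341323 − (0.0513/3.1012)·2.117025 = -0.558120
denominator = 1 − 2.341323 = -1.341323
p = -0.558120 / -1.341323 = 0.4161

p = 0.4161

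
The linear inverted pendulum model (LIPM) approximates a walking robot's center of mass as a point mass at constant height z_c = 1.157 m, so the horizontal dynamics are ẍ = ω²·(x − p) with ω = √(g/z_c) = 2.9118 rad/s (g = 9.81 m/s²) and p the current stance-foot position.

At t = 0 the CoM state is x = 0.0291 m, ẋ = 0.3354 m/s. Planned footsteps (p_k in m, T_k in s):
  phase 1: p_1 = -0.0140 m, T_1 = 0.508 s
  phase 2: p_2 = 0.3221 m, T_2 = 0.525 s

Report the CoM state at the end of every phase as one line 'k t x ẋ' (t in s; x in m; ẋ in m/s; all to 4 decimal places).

1 0.5080 0.3252 1.0354
2 1.0330 1.1110 2.5198

phase 1: p=-0.0140, T=0.508, ωT=1.479194, cosh=2.308615, sinh=2.080794; start (x,ẋ)=(0.029100, 0.335400) → end (x,ẋ)=(0.325181, 1.035446)
phase 2: p=0.3221, T=0.525, ωT=1.528695, cosh=2.414486, sinh=2.197668; start (x,ẋ)=(0.325181, 1.035446) → end (x,ẋ)=(1.111036, 2.519783)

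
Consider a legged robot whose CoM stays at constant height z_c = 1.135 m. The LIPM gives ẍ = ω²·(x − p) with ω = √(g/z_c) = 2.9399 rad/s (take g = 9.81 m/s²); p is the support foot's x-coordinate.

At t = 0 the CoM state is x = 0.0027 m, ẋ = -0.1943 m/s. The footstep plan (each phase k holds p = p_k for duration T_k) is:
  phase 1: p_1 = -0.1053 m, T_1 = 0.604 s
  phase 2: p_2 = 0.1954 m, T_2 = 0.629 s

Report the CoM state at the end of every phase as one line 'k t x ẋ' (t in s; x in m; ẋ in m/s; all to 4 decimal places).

phase 1: p=-0.1053, T=0.604, ωT=1.775700, cosh=3.036888, sinh=2.867523; start (x,ẋ)=(0.002700, -0.194300) → end (x,ẋ)=(0.033167, 0.320398)
phase 2: p=0.1954, T=0.629, ωT=1.849197, cosh=3.256039, sinh=3.098676; start (x,ẋ)=(0.033167, 0.320398) → end (x,ẋ)=(0.004865, -0.434680)

1 0.6040 0.0332 0.3204
2 1.2330 0.0049 -0.4347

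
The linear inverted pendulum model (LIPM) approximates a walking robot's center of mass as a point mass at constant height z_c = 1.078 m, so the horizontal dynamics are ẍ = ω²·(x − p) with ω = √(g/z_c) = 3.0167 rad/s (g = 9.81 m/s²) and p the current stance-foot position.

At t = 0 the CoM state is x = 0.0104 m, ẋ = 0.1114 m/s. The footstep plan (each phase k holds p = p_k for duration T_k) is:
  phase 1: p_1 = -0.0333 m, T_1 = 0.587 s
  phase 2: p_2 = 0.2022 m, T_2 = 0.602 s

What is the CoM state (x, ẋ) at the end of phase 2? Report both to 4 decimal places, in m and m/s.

phase 1: p=-0.0333, T=0.587, ωT=1.770803, cosh=3.022883, sinh=2.852686; start (x,ẋ)=(0.010400, 0.111400) → end (x,ẋ)=(0.204143, 0.712818)
phase 2: p=0.2022, T=0.602, ωT=1.816053, cosh=3.155108, sinh=2.992441; start (x,ẋ)=(0.204143, 0.712818) → end (x,ẋ)=(0.915417, 2.266561)

x = 0.9154, ẋ = 2.2666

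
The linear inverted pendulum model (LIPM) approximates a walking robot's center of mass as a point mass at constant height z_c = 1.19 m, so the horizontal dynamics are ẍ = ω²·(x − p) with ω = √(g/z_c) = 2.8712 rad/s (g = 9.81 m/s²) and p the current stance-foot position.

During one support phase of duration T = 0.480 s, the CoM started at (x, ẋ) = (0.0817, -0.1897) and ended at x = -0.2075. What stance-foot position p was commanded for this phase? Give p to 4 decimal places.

ωT = 2.8712·0.480 = 1.378176; cosh(ωT) = 2.109848, sinh(ωT) = 1.857810
x(T) = p + (x₀−p)·cosh(ωT) + (ẋ₀/ω)·sinh(ωT) ⇒ p·(1 − cosh) = x(T) − x₀·cosh − (ẋ₀/ω)·sinh
numerator   = -0.2075 − (0.0817)·2.109848 − (-0.1897/2.8712)·1.857810 = -0.257129
denominator = 1 − 2.109848 = -1.109848
p = -0.257129 / -1.109848 = 0.2317

p = 0.2317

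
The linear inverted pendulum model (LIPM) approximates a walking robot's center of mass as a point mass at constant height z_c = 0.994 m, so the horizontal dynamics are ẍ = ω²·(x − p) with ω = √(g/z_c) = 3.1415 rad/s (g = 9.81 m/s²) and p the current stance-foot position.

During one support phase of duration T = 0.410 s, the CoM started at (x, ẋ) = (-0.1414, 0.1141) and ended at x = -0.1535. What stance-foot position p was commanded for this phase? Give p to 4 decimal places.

ωT = 3.1415·0.410 = 1.288015; cosh(ωT) = 1.950700, sinh(ωT) = 1.674882
x(T) = p + (x₀−p)·cosh(ωT) + (ẋ₀/ω)·sinh(ωT) ⇒ p·(1 − cosh) = x(T) − x₀·cosh − (ẋ₀/ω)·sinh
numerator   = -0.1535 − (-0.1414)·1.950700 − (0.1141/3.1415)·1.674882 = 0.061497
denominator = 1 − 1.950700 = -0.950700
p = 0.061497 / -0.950700 = -0.0647

p = -0.0647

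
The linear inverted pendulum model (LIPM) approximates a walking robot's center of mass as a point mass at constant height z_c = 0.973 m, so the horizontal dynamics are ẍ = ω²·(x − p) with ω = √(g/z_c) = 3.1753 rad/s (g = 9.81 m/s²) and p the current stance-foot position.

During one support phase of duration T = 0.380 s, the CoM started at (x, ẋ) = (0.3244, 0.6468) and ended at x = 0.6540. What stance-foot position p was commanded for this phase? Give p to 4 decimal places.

ωT = 3.1753·0.380 = 1.206614; cosh(ωT) = 1.820679, sinh(ωT) = 1.521470
x(T) = p + (x₀−p)·cosh(ωT) + (ẋ₀/ω)·sinh(ωT) ⇒ p·(1 − cosh) = x(T) − x₀·cosh − (ẋ₀/ω)·sinh
numerator   = 0.6540 − (0.3244)·1.820679 − (0.6468/3.1753)·1.521470 = -0.246548
denominator = 1 − 1.820679 = -0.820679
p = -0.246548 / -0.820679 = 0.3004

p = 0.3004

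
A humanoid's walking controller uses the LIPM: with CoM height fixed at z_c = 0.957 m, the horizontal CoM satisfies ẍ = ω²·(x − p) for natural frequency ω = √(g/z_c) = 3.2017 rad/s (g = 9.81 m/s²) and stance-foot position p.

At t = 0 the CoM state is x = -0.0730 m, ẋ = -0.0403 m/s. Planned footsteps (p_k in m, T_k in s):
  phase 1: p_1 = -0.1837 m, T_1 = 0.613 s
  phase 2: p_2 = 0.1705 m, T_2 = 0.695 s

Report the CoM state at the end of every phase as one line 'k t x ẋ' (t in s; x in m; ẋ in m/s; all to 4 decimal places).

phase 1: p=-0.1837, T=0.613, ωT=1.962642, cosh=3.629298, sinh=3.488811; start (x,ẋ)=(-0.073000, -0.040300) → end (x,ẋ)=(0.174149, 1.090272)
phase 2: p=0.1705, T=0.695, ωT=2.225182, cosh=4.681605, sinh=4.573557; start (x,ẋ)=(0.174149, 1.090272) → end (x,ẋ)=(1.745015, 5.157663)

1 0.6130 0.1741 1.0903
2 1.3080 1.7450 5.1577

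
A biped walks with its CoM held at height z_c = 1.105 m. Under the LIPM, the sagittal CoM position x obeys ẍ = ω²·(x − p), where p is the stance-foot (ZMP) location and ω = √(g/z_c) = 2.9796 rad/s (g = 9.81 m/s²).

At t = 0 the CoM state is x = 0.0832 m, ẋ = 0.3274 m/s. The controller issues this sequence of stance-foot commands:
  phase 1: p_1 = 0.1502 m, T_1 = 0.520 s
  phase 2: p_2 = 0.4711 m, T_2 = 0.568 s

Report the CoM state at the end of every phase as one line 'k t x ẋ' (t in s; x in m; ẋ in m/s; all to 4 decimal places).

phase 1: p=0.1502, T=0.520, ωT=1.549392, cosh=2.460492, sinh=2.248115; start (x,ẋ)=(0.083200, 0.327400) → end (x,ẋ)=(0.232371, 0.356767)
phase 2: p=0.4711, T=0.568, ωT=1.692413, cosh=2.808324, sinh=2.624249; start (x,ẋ)=(0.232371, 0.356767) → end (x,ẋ)=(0.114890, -0.864756)

1 0.5200 0.2324 0.3568
2 1.0880 0.1149 -0.8648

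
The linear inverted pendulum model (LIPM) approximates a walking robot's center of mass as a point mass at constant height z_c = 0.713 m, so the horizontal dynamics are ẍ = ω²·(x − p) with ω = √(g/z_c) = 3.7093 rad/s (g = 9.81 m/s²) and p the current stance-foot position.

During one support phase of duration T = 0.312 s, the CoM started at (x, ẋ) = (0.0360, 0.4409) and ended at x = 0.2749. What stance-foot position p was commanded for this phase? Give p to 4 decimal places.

p = -0.0556

ωT = 3.7093·0.312 = 1.157302; cosh(ωT) = 1.747835, sinh(ωT) = 1.433502
x(T) = p + (x₀−p)·cosh(ωT) + (ẋ₀/ω)·sinh(ωT) ⇒ p·(1 − cosh) = x(T) − x₀·cosh − (ẋ₀/ω)·sinh
numerator   = 0.2749 − (0.0360)·1.747835 − (0.4409/3.7093)·1.433502 = 0.041587
denominator = 1 − 1.747835 = -0.747835
p = 0.041587 / -0.747835 = -0.0556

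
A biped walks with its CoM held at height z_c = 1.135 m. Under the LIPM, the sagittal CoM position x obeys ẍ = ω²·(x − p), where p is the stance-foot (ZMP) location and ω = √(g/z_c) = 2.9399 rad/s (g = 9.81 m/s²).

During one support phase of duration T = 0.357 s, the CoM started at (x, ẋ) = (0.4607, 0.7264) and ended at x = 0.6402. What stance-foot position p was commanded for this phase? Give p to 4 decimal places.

p = 0.6764

ωT = 2.9399·0.357 = 1.049544; cosh(ωT) = 1.603223, sinh(ωT) = 1.253126
x(T) = p + (x₀−p)·cosh(ωT) + (ẋ₀/ω)·sinh(ωT) ⇒ p·(1 − cosh) = x(T) − x₀·cosh − (ẋ₀/ω)·sinh
numerator   = 0.6402 − (0.4607)·1.603223 − (0.7264/2.9399)·1.253126 = -0.408031
denominator = 1 − 1.603223 = -0.603223
p = -0.408031 / -0.603223 = 0.6764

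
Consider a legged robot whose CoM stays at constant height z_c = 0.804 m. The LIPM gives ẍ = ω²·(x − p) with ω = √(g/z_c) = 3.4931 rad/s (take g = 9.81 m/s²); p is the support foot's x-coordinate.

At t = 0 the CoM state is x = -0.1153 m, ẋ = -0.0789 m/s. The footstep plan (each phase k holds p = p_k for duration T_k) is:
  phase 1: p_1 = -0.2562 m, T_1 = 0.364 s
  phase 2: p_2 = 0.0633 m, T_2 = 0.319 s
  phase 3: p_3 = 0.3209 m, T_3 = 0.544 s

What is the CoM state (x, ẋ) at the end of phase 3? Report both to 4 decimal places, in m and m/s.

phase 1: p=-0.2562, T=0.364, ωT=1.271488, cosh=1.923285, sinh=1.642871; start (x,ẋ)=(-0.115300, -0.078900) → end (x,ẋ)=(-0.022317, 0.656838)
phase 2: p=0.0633, T=0.319, ωT=1.114299, cosh=1.687788, sinh=1.359643; start (x,ẋ)=(-0.022317, 0.656838) → end (x,ẋ)=(0.174461, 0.701975)
phase 3: p=0.3209, T=0.544, ωT=1.900246, cosh=3.418537, sinh=3.269005; start (x,ẋ)=(0.174461, 0.701975) → end (x,ẋ)=(0.477235, 0.727550)

x = 0.4772, ẋ = 0.7275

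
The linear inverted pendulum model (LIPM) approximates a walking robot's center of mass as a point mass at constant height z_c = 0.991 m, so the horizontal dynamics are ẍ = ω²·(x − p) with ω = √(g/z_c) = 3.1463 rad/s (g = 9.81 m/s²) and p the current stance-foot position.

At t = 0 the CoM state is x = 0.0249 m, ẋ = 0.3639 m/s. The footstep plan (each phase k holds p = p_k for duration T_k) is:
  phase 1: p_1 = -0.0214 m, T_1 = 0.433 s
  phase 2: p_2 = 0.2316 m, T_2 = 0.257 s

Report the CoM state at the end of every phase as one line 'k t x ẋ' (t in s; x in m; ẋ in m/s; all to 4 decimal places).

1 0.4330 0.2860 1.0230
2 0.6900 0.5972 1.5299

phase 1: p=-0.0214, T=0.433, ωT=1.362348, cosh=2.080705, sinh=1.824647; start (x,ẋ)=(0.024900, 0.363900) → end (x,ẋ)=(0.285975, 1.022972)
phase 2: p=0.2316, T=0.257, ωT=0.808599, cosh=1.345121, sinh=0.899640; start (x,ẋ)=(0.285975, 1.022972) → end (x,ẋ)=(0.597245, 1.529931)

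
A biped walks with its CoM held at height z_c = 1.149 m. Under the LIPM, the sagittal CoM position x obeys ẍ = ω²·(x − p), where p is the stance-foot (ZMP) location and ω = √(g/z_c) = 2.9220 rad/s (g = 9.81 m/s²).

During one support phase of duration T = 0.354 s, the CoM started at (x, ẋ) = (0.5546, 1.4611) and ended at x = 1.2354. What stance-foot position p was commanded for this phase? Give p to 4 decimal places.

p = 0.4412

ωT = 2.9220·0.354 = 1.034388; cosh(ωT) = 1.584414, sinh(ωT) = 1.228970
x(T) = p + (x₀−p)·cosh(ωT) + (ẋ₀/ω)·sinh(ωT) ⇒ p·(1 − cosh) = x(T) − x₀·cosh − (ẋ₀/ω)·sinh
numerator   = 1.2354 − (0.5546)·1.584414 − (1.4611/2.9220)·1.228970 = -0.257843
denominator = 1 − 1.584414 = -0.584414
p = -0.257843 / -0.584414 = 0.4412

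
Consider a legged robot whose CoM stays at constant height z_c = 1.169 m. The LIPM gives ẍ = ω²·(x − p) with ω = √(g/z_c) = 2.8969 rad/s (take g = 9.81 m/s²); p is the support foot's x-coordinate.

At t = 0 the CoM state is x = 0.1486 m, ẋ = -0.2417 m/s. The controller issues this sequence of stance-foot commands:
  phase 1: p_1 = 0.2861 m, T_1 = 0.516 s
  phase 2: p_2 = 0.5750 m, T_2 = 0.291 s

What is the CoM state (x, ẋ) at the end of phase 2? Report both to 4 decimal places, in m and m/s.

phase 1: p=0.2861, T=0.516, ωT=1.494800, cosh=2.341370, sinh=2.117077; start (x,ẋ)=(0.148600, -0.241700) → end (x,ẋ)=(-0.212475, -1.409191)
phase 2: p=0.5750, T=0.291, ωT=0.842998, cosh=1.376870, sinh=0.946452; start (x,ẋ)=(-0.212475, -1.409191) → end (x,ẋ)=(-0.969650, -4.099352)

x = -0.9696, ẋ = -4.0994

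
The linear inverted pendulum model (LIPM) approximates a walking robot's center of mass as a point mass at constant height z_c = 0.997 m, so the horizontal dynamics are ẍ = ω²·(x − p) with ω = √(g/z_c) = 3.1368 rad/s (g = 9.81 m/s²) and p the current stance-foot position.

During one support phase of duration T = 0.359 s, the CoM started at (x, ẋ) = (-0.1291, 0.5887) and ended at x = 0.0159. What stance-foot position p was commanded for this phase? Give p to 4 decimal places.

ωT = 3.1368·0.359 = 1.126111; cosh(ωT) = 1.703967, sinh(ωT) = 1.379675
x(T) = p + (x₀−p)·cosh(ωT) + (ẋ₀/ω)·sinh(ωT) ⇒ p·(1 − cosh) = x(T) − x₀·cosh − (ẋ₀/ω)·sinh
numerator   = 0.0159 − (-0.1291)·1.703967 − (0.5887/3.1368)·1.379675 = -0.023049
denominator = 1 − 1.703967 = -0.703967
p = -0.023049 / -0.703967 = 0.0327

p = 0.0327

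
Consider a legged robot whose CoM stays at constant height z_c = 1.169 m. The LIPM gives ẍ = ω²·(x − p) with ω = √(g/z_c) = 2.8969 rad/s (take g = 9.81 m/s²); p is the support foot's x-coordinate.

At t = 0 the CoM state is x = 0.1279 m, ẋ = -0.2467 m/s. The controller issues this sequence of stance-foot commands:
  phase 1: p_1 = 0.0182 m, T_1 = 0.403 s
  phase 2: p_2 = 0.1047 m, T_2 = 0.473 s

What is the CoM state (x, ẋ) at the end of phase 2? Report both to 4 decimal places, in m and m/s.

x = 0.0864, ẋ = -0.0340

phase 1: p=0.0182, T=0.403, ωT=1.167451, cosh=1.762474, sinh=1.451315; start (x,ẋ)=(0.127900, -0.246700) → end (x,ẋ)=(0.087949, 0.026411)
phase 2: p=0.1047, T=0.473, ωT=1.370234, cosh=2.095159, sinh=1.841111; start (x,ẋ)=(0.087949, 0.026411) → end (x,ẋ)=(0.086390, -0.034004)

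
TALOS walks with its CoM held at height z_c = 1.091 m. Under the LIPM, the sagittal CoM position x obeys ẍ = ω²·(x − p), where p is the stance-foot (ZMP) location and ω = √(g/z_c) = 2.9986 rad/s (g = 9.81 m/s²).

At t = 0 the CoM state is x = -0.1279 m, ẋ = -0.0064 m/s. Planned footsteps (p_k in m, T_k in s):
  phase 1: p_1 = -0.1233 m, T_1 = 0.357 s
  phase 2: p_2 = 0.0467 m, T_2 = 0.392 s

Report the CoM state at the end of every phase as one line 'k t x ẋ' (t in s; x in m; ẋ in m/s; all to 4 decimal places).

1 0.3570 -0.1335 -0.0282
2 0.7490 -0.2869 -0.8421

phase 1: p=-0.1233, T=0.357, ωT=1.070500, cosh=1.629838, sinh=1.287001; start (x,ẋ)=(-0.127900, -0.006400) → end (x,ẋ)=(-0.133544, -0.028183)
phase 2: p=0.0467, T=0.392, ωT=1.175451, cosh=1.774142, sinh=1.465462; start (x,ẋ)=(-0.133544, -0.028183) → end (x,ẋ)=(-0.286852, -0.842054)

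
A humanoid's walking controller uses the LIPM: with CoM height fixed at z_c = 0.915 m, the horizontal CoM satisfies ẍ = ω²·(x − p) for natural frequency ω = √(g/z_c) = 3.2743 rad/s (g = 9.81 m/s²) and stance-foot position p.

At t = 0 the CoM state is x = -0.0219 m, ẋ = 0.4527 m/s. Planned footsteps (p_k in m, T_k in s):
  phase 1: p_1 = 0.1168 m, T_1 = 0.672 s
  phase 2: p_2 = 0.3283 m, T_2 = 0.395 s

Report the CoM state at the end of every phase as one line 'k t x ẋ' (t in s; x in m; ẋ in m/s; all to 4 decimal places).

phase 1: p=0.1168, T=0.672, ωT=2.200330, cosh=4.569378, sinh=4.458611; start (x,ẋ)=(-0.021900, 0.452700) → end (x,ẋ)=(0.099468, 0.043700)
phase 2: p=0.3283, T=0.395, ωT=1.293349, cosh=1.959661, sinh=1.685310; start (x,ẋ)=(0.099468, 0.043700) → end (x,ẋ)=(-0.097640, -1.177105)

1 0.6720 0.0995 0.0437
2 1.0670 -0.0976 -1.1771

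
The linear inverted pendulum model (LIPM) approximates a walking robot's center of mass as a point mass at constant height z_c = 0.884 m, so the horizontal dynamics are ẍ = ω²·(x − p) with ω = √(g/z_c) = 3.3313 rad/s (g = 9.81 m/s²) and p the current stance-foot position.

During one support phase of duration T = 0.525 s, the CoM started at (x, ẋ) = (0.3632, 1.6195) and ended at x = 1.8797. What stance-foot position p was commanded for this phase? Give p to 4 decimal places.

p = 0.2809

ωT = 3.3313·0.525 = 1.748933; cosh(ωT) = 2.961211, sinh(ωT) = 2.787252
x(T) = p + (x₀−p)·cosh(ωT) + (ẋ₀/ω)·sinh(ωT) ⇒ p·(1 − cosh) = x(T) − x₀·cosh − (ẋ₀/ω)·sinh
numerator   = 1.8797 − (0.3632)·2.961211 − (1.6195/3.3313)·2.787252 = -0.550825
denominator = 1 − 2.961211 = -1.961211
p = -0.550825 / -1.961211 = 0.2809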